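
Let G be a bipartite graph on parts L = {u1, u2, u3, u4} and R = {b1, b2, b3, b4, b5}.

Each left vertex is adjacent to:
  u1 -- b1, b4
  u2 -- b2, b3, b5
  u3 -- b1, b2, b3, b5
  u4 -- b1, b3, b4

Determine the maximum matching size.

For example, pair u1–b4, u2–b5, u3–b2, u4–b3.
This saturates every left vertex, so 4 is the maximum.

4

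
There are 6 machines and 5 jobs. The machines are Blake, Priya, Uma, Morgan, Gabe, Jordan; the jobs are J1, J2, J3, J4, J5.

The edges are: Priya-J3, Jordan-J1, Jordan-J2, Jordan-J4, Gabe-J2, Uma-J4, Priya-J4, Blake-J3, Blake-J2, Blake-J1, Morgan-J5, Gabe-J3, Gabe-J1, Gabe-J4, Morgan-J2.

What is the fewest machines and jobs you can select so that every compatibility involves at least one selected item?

{Morgan, J1, J2, J3, J4} is a vertex cover of size 5: every edge has an endpoint in this set.
No smaller cover exists because Blake–J2, Priya–J3, Uma–J4, Morgan–J5, Gabe–J1 is a matching of size 5, and a cover must include an endpoint of each of these disjoint edges (König's theorem).

5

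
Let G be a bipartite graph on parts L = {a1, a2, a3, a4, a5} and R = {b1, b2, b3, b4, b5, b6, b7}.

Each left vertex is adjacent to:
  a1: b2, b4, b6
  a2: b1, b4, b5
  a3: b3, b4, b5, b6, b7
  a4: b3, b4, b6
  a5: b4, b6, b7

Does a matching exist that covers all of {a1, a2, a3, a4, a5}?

Yes

For example, pair a1→b4, a2→b5, a3→b7, a4→b3, a5→b6.
All 5 left vertices are covered.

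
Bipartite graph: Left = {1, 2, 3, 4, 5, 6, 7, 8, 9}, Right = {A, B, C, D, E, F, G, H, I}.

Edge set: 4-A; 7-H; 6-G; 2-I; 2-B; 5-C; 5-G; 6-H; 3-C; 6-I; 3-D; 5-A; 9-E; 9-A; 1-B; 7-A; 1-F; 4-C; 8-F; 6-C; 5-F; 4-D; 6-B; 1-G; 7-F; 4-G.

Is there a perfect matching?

A valid assignment of size 9: 1–B, 2–I, 3–D, 4–C, 5–A, 6–G, 7–H, 8–F, 9–E.
Every left vertex is matched, so this is a perfect matching.

Yes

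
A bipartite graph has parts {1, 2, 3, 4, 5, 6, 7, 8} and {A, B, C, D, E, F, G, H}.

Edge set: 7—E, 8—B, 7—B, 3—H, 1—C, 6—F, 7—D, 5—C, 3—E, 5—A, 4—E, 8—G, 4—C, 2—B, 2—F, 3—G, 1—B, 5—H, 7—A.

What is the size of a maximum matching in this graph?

For example, pair 1→C, 2→B, 3→H, 4→E, 5→A, 6→F, 7→D, 8→G.
This saturates every left vertex, so 8 is the maximum.

8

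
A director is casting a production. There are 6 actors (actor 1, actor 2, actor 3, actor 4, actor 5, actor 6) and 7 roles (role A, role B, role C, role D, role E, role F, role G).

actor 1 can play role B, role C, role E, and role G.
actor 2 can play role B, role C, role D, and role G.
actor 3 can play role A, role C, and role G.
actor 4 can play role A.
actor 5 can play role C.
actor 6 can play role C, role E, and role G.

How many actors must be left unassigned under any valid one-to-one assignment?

0

One maximum matching: actor 1–role B, actor 2–role D, actor 3–role G, actor 4–role A, actor 5–role C, actor 6–role E.
This saturates every actor, so 6 is the maximum.
That matches 6 of the 6, leaving 0 unmatched; no matching can do better.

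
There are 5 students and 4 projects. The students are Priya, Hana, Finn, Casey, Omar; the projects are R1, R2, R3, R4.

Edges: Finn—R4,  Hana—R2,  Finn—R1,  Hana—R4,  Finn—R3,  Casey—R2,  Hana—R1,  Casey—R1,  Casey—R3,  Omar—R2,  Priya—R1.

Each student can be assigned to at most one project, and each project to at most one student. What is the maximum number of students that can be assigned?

4

One maximum matching: Priya→R1, Hana→R2, Finn→R4, Casey→R3.
The set {Priya, Hana, Finn, Casey, Omar} has only 4 neighbours ({R1, R2, R3, R4}), so by Hall's theorem at most 4 of the 5 students can be matched.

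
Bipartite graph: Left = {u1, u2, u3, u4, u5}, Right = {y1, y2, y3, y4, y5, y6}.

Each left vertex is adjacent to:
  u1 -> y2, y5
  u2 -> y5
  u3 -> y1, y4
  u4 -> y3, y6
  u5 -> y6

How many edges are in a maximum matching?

A valid assignment of size 5: u1-y2, u2-y5, u3-y1, u4-y3, u5-y6.
This saturates every left vertex, so 5 is the maximum.

5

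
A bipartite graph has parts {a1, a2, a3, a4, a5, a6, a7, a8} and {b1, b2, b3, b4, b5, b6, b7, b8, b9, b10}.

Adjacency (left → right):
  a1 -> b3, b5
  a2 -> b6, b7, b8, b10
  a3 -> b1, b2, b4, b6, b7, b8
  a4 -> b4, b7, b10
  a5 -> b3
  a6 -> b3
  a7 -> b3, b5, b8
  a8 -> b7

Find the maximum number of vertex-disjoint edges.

7

For example, pair a1–b5, a2–b6, a3–b1, a4–b4, a5–b3, a7–b8, a8–b7.
The set {a5, a6} has only 1 neighbour ({b3}), so by Hall's theorem at most 7 of the 8 left vertices can be matched.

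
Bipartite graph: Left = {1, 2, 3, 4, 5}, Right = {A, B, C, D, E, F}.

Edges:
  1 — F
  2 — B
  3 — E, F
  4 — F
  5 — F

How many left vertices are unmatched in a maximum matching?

One maximum matching: 1-F, 2-B, 3-E.
The set {1, 4, 5} has only 1 neighbour ({F}), so by Hall's theorem at most 3 of the 5 left vertices can be matched.
That matches 3 of the 5, leaving 2 unmatched; no matching can do better.

2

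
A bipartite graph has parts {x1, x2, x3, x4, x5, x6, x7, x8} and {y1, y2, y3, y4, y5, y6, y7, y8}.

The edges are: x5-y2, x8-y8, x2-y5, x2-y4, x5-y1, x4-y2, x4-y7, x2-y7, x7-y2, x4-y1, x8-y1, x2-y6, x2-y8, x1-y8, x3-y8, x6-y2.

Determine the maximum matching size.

A valid assignment of size 5: x1–y8, x2–y6, x4–y7, x5–y1, x6–y2.
The set {x1, x3, x5, x6, x7, x8} has only 3 neighbours ({y1, y2, y8}), so by Hall's theorem at most 5 of the 8 left vertices can be matched.

5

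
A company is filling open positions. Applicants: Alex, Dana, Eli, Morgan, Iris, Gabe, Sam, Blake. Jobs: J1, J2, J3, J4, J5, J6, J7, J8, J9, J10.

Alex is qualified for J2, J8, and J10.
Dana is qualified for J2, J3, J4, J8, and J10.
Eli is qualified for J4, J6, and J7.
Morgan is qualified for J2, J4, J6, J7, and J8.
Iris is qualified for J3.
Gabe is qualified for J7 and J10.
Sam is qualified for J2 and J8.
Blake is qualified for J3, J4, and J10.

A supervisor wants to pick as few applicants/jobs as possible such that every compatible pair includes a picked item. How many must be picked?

{J2, J3, J4, J6, J7, J8, J10} is a vertex cover of size 7: every edge has an endpoint in this set.
No smaller cover exists because Alex–J10, Dana–J4, Eli–J6, Morgan–J2, Iris–J3, Gabe–J7, Sam–J8 is a matching of size 7, and a cover must include an endpoint of each of these disjoint edges (König's theorem).

7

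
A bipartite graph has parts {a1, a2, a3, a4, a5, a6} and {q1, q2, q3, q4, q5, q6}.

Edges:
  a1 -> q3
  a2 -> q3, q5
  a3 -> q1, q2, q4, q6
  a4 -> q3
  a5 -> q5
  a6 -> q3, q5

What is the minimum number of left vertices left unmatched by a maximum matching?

3

A valid assignment of size 3: a1→q3, a2→q5, a3→q6.
The set {a1, a2, a4, a5, a6} has only 2 neighbours ({q3, q5}), so by Hall's theorem at most 3 of the 6 left vertices can be matched.
That matches 3 of the 6, leaving 3 unmatched; no matching can do better.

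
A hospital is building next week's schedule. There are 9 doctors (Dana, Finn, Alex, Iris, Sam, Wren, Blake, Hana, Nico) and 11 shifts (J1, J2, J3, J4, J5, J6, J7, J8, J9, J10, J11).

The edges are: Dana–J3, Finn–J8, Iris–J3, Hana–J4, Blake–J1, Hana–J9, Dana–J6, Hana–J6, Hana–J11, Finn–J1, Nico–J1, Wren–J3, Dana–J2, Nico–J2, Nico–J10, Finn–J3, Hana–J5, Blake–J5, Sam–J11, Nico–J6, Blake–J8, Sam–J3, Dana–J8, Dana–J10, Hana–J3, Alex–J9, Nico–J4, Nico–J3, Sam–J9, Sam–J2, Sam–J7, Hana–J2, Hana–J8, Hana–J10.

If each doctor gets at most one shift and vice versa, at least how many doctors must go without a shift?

For example, pair Dana→J10, Finn→J8, Alex→J9, Iris→J3, Sam→J7, Blake→J5, Hana→J2, Nico→J6.
The set {Iris, Wren} has only 1 neighbour ({J3}), so by Hall's theorem at most 8 of the 9 doctors can be matched.
That matches 8 of the 9, leaving 1 unmatched; no matching can do better.

1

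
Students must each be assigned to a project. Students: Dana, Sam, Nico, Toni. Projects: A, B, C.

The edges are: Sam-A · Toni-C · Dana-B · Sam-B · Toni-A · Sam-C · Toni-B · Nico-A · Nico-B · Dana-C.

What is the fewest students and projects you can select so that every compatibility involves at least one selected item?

3

The 3 edges Dana–C, Sam–A, Nico–B form a matching, so any vertex cover needs at least 3 vertices (one per matched edge).
Conversely {A, B, C} meets every edge and has exactly 3 vertices, so 3 is optimal.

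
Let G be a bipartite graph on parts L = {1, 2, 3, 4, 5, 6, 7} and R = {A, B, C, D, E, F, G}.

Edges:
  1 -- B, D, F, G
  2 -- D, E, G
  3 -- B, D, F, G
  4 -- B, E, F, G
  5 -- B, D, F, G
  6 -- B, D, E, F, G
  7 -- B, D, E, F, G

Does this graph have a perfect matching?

The set {1, 2, 3, 4, 5, 6, 7} has only 5 neighbours ({B, D, E, F, G}), so by Hall's theorem at most 5 of the 7 left vertices can be matched.
Hence no matching covers every left vertex.

No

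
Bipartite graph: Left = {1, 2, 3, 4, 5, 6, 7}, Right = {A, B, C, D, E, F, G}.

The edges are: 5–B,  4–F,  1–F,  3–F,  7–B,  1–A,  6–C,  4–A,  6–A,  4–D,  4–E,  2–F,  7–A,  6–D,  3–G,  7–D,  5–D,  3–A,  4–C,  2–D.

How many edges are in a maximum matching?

7

A valid assignment of size 7: 1–A, 2–F, 3–G, 4–E, 5–D, 6–C, 7–B.
All 7 left vertices are matched, so no larger matching exists.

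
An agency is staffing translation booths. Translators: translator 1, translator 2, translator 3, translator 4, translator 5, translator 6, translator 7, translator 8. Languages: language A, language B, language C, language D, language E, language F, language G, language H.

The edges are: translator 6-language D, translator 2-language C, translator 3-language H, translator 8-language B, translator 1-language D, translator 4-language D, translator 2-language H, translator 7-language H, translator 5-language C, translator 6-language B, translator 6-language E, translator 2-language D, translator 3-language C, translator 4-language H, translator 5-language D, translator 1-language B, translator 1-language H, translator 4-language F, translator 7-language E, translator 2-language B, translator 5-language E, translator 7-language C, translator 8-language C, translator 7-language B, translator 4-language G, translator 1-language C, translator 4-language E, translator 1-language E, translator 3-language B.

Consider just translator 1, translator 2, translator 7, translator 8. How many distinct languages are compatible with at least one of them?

The union of neighbours of {translator 1, translator 2, translator 7, translator 8} is {language B, language C, language D, language E, language H}, which has 5 elements.
Since |N(S)| = 5 ≥ |S| = 4, Hall's condition holds for this subset.

5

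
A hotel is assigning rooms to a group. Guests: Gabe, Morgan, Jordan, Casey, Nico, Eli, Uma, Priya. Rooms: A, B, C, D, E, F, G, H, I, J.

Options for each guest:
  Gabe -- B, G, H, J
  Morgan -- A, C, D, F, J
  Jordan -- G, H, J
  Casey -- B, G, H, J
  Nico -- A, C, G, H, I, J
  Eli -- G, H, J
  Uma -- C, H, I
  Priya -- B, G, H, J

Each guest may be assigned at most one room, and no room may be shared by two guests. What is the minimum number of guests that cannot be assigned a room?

One maximum matching: Gabe-B, Morgan-F, Jordan-H, Casey-G, Nico-A, Eli-J, Uma-C.
The set {Gabe, Jordan, Casey, Eli, Priya} has only 4 neighbours ({B, G, H, J}), so by Hall's theorem at most 7 of the 8 guests can be matched.
That matches 7 of the 8, leaving 1 unmatched; no matching can do better.

1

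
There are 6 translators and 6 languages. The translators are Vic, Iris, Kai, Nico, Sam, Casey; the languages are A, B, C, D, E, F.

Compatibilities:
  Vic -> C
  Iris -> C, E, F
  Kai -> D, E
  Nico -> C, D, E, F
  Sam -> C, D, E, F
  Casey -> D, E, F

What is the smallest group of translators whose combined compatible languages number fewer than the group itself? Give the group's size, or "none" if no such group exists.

Take S = {Vic, Iris, Kai, Nico, Sam}. Its neighbourhood is {C, D, E, F}, so |N(S)| = 4 < |S| = 5.
Every subset of size less than 5 has at least as many neighbours as members, so 5 is the minimum.

5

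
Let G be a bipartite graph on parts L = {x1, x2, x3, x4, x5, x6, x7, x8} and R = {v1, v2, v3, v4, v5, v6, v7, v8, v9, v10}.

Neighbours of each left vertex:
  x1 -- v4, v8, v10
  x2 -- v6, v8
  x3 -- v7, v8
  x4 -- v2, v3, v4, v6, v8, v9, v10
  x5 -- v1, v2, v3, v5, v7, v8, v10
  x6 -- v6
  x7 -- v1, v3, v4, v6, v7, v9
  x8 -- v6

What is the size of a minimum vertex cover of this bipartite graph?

A maximum matching has 7 edges (e.g. x1–v4, x2–v8, x3–v7, x4–v10, x5–v2, x6–v6, x7–v3).
By König's theorem the minimum vertex cover has the same size. One such cover is {x1, x2, x3, x4, x5, x7, v6}.

7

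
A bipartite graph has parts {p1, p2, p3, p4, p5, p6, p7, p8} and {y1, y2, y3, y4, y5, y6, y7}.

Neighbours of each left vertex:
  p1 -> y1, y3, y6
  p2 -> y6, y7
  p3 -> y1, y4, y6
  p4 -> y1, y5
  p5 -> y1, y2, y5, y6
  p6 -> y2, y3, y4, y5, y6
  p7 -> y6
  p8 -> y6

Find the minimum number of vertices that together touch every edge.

A maximum matching has 7 edges (e.g. p1–y3, p2–y7, p3–y1, p4–y5, p5–y2, p6–y4, p7–y6).
By König's theorem the minimum vertex cover has the same size. One such cover is {p1, p2, p3, p4, p5, p6, y6}.

7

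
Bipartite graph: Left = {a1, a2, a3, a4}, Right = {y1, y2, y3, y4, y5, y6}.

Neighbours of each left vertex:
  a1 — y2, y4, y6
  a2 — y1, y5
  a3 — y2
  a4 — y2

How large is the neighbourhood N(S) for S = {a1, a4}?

3

The union of neighbours of {a1, a4} is {y2, y4, y6}, which has 3 elements.
Since |N(S)| = 3 ≥ |S| = 2, Hall's condition holds for this subset.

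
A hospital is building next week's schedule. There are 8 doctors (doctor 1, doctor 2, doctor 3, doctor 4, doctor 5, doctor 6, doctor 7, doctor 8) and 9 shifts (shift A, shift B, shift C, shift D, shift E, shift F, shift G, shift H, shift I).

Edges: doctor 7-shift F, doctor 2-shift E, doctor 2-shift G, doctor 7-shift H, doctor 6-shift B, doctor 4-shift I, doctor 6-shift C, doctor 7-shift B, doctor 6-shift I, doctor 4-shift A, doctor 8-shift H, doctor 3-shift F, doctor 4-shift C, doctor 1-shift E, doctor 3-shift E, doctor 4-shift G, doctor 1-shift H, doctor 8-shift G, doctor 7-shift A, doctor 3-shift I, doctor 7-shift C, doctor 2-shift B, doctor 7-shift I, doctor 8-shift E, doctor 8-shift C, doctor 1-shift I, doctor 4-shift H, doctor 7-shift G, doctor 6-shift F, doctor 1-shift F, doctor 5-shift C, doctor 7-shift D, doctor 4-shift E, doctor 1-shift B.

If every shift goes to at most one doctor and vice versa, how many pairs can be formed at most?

A valid assignment of size 8: doctor 1-shift H, doctor 2-shift B, doctor 3-shift E, doctor 4-shift I, doctor 5-shift C, doctor 6-shift F, doctor 7-shift A, doctor 8-shift G.
All 8 doctors are matched, so no larger matching exists.

8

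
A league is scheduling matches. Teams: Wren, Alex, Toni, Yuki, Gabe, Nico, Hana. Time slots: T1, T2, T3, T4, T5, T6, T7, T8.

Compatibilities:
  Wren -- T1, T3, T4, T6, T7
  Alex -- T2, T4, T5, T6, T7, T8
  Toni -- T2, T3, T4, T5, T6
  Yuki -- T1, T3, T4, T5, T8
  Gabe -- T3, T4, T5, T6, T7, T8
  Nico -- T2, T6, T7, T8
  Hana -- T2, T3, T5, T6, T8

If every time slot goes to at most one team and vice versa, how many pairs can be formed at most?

One maximum matching: Wren-T1, Alex-T7, Toni-T6, Yuki-T4, Gabe-T3, Nico-T8, Hana-T5.
All 7 teams are matched, so no larger matching exists.

7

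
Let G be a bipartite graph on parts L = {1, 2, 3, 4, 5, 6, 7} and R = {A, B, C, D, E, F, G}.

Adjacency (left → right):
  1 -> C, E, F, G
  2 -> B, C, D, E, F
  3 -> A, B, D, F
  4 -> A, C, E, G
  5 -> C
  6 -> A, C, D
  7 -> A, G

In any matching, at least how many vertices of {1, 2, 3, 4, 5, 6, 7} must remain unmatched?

0

One maximum matching: 1→F, 2→D, 3→B, 4→E, 5→C, 6→A, 7→G.
This saturates every left vertex, so 7 is the maximum.
That matches 7 of the 7, leaving 0 unmatched; no matching can do better.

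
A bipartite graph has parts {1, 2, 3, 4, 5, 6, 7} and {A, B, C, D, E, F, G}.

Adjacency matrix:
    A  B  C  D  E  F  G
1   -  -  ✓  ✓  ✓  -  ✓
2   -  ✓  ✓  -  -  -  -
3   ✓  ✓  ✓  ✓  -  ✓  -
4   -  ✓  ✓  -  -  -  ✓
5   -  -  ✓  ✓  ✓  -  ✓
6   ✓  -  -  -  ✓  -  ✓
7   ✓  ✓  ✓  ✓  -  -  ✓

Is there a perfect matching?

A valid assignment of size 7: 1–D, 2–C, 3–F, 4–B, 5–E, 6–A, 7–G.
All 7 left vertices are covered.

Yes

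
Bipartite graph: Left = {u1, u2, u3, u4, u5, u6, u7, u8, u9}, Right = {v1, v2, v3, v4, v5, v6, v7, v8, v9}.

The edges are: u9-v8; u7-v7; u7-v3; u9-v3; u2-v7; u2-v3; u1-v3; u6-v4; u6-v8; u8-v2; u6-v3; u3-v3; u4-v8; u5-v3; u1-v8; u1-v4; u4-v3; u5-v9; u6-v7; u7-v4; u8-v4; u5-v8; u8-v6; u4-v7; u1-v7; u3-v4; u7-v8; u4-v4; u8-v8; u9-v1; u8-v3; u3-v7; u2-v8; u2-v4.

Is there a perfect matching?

The set {u1, u2, u3, u4, u6, u7} has only 4 neighbours ({v3, v4, v7, v8}), so by Hall's theorem at most 7 of the 9 left vertices can be matched.
Hence no matching covers every left vertex.

No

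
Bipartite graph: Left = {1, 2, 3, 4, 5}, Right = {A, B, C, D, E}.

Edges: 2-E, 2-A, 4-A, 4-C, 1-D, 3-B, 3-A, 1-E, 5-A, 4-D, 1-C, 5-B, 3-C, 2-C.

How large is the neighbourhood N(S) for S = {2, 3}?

4

The union of neighbours of {2, 3} is {A, B, C, E}, which has 4 elements.
Since |N(S)| = 4 ≥ |S| = 2, Hall's condition holds for this subset.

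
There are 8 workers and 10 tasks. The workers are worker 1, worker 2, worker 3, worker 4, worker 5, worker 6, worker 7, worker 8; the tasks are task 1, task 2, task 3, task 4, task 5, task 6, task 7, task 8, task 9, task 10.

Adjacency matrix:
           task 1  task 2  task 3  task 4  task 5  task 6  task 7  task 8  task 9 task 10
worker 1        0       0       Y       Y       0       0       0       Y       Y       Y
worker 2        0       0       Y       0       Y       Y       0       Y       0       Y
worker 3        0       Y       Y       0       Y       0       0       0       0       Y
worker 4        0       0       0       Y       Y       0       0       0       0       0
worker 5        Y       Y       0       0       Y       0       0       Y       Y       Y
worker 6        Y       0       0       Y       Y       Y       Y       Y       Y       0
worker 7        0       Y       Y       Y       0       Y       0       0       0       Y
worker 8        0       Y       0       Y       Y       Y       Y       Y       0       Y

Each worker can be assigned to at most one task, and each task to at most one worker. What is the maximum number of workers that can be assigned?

8

For example, pair worker 1-task 4, worker 2-task 6, worker 3-task 2, worker 4-task 5, worker 5-task 1, worker 6-task 7, worker 7-task 10, worker 8-task 8.
All 8 workers are matched, so no larger matching exists.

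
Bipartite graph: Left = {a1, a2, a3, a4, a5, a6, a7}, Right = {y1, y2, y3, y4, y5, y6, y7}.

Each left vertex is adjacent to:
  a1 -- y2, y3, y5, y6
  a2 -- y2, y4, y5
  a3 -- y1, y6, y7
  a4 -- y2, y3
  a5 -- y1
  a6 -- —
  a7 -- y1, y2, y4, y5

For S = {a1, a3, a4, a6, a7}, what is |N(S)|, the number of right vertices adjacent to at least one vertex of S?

The union of neighbours of {a1, a3, a4, a6, a7} is {y1, y2, y3, y4, y5, y6, y7}, which has 7 elements.
Since |N(S)| = 7 ≥ |S| = 5, Hall's condition holds for this subset.

7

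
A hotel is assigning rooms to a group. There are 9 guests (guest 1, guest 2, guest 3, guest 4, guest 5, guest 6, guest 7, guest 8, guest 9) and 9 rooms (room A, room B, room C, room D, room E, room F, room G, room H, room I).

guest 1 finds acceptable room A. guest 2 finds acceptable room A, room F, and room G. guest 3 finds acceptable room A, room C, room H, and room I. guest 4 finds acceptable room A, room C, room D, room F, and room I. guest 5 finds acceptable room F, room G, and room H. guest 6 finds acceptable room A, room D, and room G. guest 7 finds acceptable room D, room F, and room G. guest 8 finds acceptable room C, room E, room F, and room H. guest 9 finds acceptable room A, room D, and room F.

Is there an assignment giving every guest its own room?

No

The set {guest 1, guest 2, guest 6, guest 7, guest 9} has only 4 neighbours ({room A, room D, room F, room G}), so by Hall's theorem at most 8 of the 9 guests can be matched.
Hence no matching covers every guest.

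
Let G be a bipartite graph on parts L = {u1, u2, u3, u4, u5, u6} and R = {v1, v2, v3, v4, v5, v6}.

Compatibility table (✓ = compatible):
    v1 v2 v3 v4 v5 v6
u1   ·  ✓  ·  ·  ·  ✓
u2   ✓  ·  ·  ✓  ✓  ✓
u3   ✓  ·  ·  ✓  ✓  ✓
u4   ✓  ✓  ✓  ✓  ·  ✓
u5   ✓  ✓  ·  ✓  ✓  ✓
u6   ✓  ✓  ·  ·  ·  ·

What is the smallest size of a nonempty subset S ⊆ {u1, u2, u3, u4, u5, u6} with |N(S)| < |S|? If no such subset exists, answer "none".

none

A matching saturating every left vertex exists, for instance u1→v6, u2→v5, u3→v4, u4→v3, u5→v1, u6→v2.
By Hall's marriage theorem, this means |N(S)| ≥ |S| for every subset S, so no violating subset exists.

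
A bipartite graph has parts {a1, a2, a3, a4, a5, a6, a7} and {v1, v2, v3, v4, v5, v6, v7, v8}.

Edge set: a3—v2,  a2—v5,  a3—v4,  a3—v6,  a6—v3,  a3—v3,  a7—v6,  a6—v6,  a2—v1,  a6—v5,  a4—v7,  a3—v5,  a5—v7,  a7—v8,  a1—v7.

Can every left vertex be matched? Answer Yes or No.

The set {a1, a4, a5} has only 1 neighbour ({v7}), so by Hall's theorem at most 5 of the 7 left vertices can be matched.
Hence no matching covers every left vertex.

No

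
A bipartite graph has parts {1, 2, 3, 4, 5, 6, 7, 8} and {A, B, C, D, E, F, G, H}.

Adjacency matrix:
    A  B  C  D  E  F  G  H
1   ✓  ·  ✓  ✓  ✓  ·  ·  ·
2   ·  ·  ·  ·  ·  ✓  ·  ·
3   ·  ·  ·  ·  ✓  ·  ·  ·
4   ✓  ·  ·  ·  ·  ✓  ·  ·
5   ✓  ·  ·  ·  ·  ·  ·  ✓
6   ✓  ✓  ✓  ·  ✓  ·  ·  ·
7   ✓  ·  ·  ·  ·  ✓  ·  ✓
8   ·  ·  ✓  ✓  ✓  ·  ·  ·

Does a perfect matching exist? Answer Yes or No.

The set {2, 4, 5, 7} has only 3 neighbours ({A, F, H}), so by Hall's theorem at most 7 of the 8 left vertices can be matched.
Hence no matching covers every left vertex.

No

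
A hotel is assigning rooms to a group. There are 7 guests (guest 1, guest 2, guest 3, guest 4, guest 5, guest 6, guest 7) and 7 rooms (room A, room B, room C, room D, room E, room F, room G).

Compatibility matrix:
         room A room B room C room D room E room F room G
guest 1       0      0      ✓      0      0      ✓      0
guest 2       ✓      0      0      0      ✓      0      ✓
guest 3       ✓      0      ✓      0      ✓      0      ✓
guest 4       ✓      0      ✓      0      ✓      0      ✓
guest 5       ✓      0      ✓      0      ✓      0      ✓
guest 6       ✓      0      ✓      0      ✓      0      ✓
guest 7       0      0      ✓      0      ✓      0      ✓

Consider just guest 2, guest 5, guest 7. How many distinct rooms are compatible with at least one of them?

The union of neighbours of {guest 2, guest 5, guest 7} is {room A, room C, room E, room G}, which has 4 elements.
Since |N(S)| = 4 ≥ |S| = 3, Hall's condition holds for this subset.

4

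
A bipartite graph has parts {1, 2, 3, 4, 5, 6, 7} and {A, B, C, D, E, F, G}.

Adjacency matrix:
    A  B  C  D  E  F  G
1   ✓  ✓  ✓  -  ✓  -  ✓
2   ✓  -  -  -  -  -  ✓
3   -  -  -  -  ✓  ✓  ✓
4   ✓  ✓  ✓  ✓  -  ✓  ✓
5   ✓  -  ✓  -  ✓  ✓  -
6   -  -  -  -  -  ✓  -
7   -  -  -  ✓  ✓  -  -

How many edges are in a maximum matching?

One maximum matching: 1–B, 2–A, 3–G, 4–D, 5–C, 6–F, 7–E.
This saturates every left vertex, so 7 is the maximum.

7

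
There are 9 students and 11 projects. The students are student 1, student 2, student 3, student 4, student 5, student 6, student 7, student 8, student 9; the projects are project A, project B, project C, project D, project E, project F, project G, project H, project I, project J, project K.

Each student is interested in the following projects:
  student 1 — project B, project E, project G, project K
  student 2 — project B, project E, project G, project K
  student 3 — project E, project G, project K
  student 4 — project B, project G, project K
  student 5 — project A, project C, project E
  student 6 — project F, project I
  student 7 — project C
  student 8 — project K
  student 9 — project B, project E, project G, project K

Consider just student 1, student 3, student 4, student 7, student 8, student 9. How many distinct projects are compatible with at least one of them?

The union of neighbours of {student 1, student 3, student 4, student 7, student 8, student 9} is {project B, project C, project E, project G, project K}, which has 5 elements.
Since |N(S)| = 5 < |S| = 6, Hall's condition fails for this subset.

5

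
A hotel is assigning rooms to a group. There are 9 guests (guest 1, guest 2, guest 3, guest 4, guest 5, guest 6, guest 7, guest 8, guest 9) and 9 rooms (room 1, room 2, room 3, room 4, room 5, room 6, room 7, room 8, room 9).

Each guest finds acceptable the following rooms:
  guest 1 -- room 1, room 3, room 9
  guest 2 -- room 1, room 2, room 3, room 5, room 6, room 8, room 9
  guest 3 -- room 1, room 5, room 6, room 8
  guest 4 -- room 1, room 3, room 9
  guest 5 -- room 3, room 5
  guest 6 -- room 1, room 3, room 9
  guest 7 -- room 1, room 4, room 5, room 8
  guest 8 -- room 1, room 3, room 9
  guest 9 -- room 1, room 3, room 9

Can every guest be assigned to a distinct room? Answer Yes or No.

No

The set {guest 1, guest 4, guest 6, guest 8, guest 9} has only 3 neighbours ({room 1, room 3, room 9}), so by Hall's theorem at most 7 of the 9 guests can be matched.
Hence no matching covers every guest.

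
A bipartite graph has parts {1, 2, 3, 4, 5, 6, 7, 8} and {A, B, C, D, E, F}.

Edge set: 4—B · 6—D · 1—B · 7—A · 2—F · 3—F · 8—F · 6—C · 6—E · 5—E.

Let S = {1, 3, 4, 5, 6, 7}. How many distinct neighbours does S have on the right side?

6

The union of neighbours of {1, 3, 4, 5, 6, 7} is {A, B, C, D, E, F}, which has 6 elements.
Since |N(S)| = 6 ≥ |S| = 6, Hall's condition holds for this subset.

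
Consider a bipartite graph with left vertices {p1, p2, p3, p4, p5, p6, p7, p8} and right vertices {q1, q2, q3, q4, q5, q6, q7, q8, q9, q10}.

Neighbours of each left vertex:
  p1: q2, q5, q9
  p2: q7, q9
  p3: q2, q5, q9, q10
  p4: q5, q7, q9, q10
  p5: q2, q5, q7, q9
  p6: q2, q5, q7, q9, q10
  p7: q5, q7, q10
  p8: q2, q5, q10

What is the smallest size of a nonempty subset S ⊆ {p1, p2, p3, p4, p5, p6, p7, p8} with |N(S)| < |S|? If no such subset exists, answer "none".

6

Take S = {p1, p2, p3, p4, p5, p6}. Its neighbourhood is {q2, q5, q7, q9, q10}, so |N(S)| = 5 < |S| = 6.
Every subset of size less than 6 has at least as many neighbours as members, so 6 is the minimum.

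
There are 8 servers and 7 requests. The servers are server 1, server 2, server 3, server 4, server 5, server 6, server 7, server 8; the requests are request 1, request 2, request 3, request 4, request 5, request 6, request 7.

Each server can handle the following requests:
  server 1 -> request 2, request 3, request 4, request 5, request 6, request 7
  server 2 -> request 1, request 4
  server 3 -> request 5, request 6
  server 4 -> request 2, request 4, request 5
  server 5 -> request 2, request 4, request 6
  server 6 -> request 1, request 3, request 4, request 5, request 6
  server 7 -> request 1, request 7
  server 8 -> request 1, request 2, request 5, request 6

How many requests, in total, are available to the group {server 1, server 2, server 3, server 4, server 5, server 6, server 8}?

The union of neighbours of {server 1, server 2, server 3, server 4, server 5, server 6, server 8} is {request 1, request 2, request 3, request 4, request 5, request 6, request 7}, which has 7 elements.
Since |N(S)| = 7 ≥ |S| = 7, Hall's condition holds for this subset.

7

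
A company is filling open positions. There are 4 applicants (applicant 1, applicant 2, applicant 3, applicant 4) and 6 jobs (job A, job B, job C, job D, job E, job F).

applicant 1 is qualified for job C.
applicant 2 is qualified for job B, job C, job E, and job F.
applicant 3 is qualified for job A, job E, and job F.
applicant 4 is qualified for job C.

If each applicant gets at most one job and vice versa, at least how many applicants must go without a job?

For example, pair applicant 1-job C, applicant 2-job F, applicant 3-job A.
The set {applicant 1, applicant 4} has only 1 neighbour ({job C}), so by Hall's theorem at most 3 of the 4 applicants can be matched.
That matches 3 of the 4, leaving 1 unmatched; no matching can do better.

1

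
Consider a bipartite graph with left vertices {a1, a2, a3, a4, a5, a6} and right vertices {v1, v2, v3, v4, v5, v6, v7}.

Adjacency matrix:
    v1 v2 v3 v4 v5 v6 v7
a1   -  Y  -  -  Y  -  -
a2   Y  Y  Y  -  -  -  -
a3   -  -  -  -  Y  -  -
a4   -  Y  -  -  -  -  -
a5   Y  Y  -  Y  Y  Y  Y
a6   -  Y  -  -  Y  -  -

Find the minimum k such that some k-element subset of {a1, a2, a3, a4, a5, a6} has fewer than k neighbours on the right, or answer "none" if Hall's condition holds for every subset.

Take S = {a1, a3, a4}. Its neighbourhood is {v2, v5}, so |N(S)| = 2 < |S| = 3.
Every subset of size less than 3 has at least as many neighbours as members, so 3 is the minimum.

3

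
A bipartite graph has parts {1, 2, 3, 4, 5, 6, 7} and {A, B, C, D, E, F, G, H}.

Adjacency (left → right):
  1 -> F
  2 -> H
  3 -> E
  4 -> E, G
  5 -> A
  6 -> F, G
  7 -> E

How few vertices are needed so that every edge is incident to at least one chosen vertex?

5

{2, 5, E, F, G} is a vertex cover of size 5: every edge has an endpoint in this set.
No smaller cover exists because 1–F, 2–H, 3–E, 4–G, 5–A is a matching of size 5, and a cover must include an endpoint of each of these disjoint edges (König's theorem).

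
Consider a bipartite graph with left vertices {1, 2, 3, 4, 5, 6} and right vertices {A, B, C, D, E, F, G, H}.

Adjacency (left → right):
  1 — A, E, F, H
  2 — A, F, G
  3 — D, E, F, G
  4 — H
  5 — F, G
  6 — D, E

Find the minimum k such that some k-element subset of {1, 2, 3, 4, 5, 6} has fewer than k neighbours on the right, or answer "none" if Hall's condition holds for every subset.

none

A matching saturating every left vertex exists, for instance 1→F, 2→A, 3→D, 4→H, 5→G, 6→E.
By Hall's marriage theorem, this means |N(S)| ≥ |S| for every subset S, so no violating subset exists.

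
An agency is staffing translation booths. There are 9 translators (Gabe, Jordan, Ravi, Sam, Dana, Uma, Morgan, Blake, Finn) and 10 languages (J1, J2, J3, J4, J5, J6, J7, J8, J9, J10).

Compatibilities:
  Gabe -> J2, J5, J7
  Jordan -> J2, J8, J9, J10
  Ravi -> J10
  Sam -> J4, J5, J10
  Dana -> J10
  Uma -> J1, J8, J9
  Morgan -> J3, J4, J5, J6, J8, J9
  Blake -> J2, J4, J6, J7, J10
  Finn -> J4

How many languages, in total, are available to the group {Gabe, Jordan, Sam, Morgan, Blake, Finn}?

The union of neighbours of {Gabe, Jordan, Sam, Morgan, Blake, Finn} is {J2, J3, J4, J5, J6, J7, J8, J9, J10}, which has 9 elements.
Since |N(S)| = 9 ≥ |S| = 6, Hall's condition holds for this subset.

9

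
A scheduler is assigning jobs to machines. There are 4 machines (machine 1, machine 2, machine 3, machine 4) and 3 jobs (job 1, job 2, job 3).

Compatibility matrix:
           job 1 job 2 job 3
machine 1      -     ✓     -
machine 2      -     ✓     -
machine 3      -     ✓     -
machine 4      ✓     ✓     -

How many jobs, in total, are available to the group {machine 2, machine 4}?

The union of neighbours of {machine 2, machine 4} is {job 1, job 2}, which has 2 elements.
Since |N(S)| = 2 ≥ |S| = 2, Hall's condition holds for this subset.

2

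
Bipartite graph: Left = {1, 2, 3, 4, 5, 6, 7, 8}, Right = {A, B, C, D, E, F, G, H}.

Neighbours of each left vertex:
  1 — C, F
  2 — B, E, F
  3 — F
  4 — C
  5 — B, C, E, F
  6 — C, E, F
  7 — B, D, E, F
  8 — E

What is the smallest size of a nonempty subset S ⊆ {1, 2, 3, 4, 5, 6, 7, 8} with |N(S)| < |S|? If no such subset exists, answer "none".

Take S = {1, 3, 4}. Its neighbourhood is {C, F}, so |N(S)| = 2 < |S| = 3.
Every subset of size less than 3 has at least as many neighbours as members, so 3 is the minimum.

3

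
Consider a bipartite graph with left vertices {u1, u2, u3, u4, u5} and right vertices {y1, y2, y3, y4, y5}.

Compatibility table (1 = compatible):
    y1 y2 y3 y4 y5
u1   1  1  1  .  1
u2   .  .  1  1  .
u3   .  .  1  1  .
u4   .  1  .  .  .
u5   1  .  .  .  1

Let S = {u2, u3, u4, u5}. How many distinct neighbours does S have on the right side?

The union of neighbours of {u2, u3, u4, u5} is {y1, y2, y3, y4, y5}, which has 5 elements.
Since |N(S)| = 5 ≥ |S| = 4, Hall's condition holds for this subset.

5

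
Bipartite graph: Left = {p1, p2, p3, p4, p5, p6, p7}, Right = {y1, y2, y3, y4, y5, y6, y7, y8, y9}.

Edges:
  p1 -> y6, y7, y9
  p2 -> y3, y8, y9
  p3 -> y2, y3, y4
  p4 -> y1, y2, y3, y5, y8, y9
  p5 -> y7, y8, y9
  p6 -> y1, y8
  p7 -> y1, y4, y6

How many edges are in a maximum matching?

7

One maximum matching: p1-y6, p2-y3, p3-y2, p4-y9, p5-y7, p6-y8, p7-y1.
All 7 left vertices are matched, so no larger matching exists.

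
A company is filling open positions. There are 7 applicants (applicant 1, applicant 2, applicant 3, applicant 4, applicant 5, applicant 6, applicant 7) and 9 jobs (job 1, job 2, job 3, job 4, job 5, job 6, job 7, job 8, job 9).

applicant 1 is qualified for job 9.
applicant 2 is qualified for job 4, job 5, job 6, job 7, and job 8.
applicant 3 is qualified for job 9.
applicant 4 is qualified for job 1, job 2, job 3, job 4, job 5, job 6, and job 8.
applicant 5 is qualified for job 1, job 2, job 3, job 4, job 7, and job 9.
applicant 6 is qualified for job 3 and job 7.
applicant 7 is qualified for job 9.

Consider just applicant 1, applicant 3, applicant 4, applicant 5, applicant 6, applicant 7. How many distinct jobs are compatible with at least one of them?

9

The union of neighbours of {applicant 1, applicant 3, applicant 4, applicant 5, applicant 6, applicant 7} is {job 1, job 2, job 3, job 4, job 5, job 6, job 7, job 8, job 9}, which has 9 elements.
Since |N(S)| = 9 ≥ |S| = 6, Hall's condition holds for this subset.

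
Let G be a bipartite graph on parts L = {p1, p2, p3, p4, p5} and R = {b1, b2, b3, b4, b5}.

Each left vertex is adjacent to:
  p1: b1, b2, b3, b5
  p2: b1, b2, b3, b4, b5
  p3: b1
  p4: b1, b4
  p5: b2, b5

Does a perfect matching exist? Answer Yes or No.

A valid assignment of size 5: p1–b3, p2–b2, p3–b1, p4–b4, p5–b5.
All 5 left vertices are covered.

Yes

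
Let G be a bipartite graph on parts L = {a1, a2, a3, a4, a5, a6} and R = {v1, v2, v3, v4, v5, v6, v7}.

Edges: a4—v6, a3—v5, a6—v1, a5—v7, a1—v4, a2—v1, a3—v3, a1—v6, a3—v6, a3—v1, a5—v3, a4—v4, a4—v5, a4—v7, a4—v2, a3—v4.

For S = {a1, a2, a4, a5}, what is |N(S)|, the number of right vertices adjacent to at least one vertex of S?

The union of neighbours of {a1, a2, a4, a5} is {v1, v2, v3, v4, v5, v6, v7}, which has 7 elements.
Since |N(S)| = 7 ≥ |S| = 4, Hall's condition holds for this subset.

7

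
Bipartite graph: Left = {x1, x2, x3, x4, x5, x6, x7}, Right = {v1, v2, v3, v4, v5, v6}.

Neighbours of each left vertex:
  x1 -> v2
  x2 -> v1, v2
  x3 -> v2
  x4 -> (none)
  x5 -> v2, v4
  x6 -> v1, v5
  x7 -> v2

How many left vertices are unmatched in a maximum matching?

A valid assignment of size 4: x1–v2, x2–v1, x5–v4, x6–v5.
The set {x1, x3, x4, x7} has only 1 neighbour ({v2}), so by Hall's theorem at most 4 of the 7 left vertices can be matched.
That matches 4 of the 7, leaving 3 unmatched; no matching can do better.

3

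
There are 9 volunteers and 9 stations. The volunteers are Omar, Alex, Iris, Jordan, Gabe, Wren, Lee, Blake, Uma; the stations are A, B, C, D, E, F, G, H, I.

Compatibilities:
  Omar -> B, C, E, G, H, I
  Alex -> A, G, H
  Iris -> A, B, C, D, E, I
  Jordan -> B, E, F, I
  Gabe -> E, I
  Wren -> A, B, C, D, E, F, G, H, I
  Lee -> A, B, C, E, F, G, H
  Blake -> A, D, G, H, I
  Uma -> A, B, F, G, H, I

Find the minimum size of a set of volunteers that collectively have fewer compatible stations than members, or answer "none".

A matching saturating every volunteer exists, for instance Omar→C, Alex→H, Iris→D, Jordan→F, Gabe→I, Wren→B, Lee→E, Blake→A, Uma→G.
By Hall's marriage theorem, this means |N(S)| ≥ |S| for every subset S, so no violating subset exists.

none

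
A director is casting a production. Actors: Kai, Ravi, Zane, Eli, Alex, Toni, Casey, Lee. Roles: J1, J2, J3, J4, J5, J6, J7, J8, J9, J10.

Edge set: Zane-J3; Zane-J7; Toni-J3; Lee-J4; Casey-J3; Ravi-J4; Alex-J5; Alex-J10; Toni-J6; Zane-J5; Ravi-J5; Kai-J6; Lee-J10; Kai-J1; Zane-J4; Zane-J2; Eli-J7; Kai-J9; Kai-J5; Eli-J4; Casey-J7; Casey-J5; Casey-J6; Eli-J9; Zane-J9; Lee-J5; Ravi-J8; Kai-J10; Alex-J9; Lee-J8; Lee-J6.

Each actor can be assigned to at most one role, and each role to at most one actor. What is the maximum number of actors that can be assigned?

One maximum matching: Kai-J10, Ravi-J8, Zane-J2, Eli-J9, Alex-J5, Toni-J3, Casey-J7, Lee-J6.
This saturates every actor, so 8 is the maximum.

8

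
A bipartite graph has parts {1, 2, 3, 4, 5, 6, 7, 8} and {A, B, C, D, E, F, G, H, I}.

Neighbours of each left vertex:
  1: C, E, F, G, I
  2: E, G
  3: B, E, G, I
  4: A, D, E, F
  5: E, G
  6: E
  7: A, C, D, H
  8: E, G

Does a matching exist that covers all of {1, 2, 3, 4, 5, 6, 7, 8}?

The set {2, 5, 6, 8} has only 2 neighbours ({E, G}), so by Hall's theorem at most 6 of the 8 left vertices can be matched.
Hence no matching covers every left vertex.

No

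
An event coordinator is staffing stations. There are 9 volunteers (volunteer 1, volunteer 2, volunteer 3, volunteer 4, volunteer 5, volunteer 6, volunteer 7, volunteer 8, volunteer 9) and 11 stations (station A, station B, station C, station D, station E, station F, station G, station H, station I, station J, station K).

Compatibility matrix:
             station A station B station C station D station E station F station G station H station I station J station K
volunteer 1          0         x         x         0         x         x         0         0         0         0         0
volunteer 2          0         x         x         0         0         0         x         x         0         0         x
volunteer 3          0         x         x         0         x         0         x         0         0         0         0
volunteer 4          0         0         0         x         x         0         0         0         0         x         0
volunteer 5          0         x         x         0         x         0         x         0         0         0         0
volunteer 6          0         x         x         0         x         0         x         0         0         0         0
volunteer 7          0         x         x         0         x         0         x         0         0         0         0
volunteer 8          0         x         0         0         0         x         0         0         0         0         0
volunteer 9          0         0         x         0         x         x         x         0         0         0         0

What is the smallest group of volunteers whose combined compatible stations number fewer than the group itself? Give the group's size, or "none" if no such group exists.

6

Take S = {volunteer 1, volunteer 3, volunteer 5, volunteer 6, volunteer 7, volunteer 8}. Its neighbourhood is {station B, station C, station E, station F, station G}, so |N(S)| = 5 < |S| = 6.
Every subset of size less than 6 has at least as many neighbours as members, so 6 is the minimum.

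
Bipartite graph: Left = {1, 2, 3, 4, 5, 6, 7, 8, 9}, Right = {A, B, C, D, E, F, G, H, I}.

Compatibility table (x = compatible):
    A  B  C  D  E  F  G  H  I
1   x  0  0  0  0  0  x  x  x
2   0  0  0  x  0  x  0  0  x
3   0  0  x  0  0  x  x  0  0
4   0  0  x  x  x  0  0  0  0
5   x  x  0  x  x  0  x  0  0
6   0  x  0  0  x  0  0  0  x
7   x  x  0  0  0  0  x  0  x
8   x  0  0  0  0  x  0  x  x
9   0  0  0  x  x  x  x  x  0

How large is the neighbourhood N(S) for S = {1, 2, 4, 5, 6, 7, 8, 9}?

The union of neighbours of {1, 2, 4, 5, 6, 7, 8, 9} is {A, B, C, D, E, F, G, H, I}, which has 9 elements.
Since |N(S)| = 9 ≥ |S| = 8, Hall's condition holds for this subset.

9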